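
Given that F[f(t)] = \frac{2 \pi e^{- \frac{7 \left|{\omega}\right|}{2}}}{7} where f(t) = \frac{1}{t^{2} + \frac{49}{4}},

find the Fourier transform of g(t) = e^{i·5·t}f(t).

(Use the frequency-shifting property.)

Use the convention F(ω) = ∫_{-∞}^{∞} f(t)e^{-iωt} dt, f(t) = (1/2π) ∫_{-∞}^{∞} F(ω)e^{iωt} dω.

F[g](ω) = \frac{2 \pi e^{- \frac{7 \left|{\omega - 5}\right|}{2}}}{7}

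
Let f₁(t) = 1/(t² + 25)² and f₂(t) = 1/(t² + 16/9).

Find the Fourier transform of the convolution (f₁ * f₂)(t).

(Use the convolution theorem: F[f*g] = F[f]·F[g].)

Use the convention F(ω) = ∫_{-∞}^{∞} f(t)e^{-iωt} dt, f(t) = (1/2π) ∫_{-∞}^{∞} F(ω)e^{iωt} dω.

F[f₁*f₂](ω) = \frac{3 \pi^{2} \left(5 \left|{\omega}\right| + 1\right) e^{- \frac{19 \left|{\omega}\right|}{3}}}{1000}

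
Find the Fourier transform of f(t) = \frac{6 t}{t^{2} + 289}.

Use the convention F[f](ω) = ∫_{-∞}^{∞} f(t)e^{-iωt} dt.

F(ω) = - 6 i \pi e^{- 17 \left|{\omega}\right|} \operatorname{sign}{\left(\omega \right)}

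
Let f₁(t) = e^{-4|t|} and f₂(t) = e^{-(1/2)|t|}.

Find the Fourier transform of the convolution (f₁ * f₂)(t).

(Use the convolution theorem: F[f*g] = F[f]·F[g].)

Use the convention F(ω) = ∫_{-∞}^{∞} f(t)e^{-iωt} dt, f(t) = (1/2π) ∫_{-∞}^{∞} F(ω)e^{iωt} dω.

F[f₁*f₂](ω) = \frac{32}{\left(\omega^{2} + 16\right) \left(4 \omega^{2} + 1\right)}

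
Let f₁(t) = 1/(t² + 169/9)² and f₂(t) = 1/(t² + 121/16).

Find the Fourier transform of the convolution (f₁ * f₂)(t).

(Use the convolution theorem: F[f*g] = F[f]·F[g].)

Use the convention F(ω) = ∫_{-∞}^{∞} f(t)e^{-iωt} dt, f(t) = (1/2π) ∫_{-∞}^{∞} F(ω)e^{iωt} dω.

F[f₁*f₂](ω) = \frac{18 \pi^{2} \left(13 \left|{\omega}\right| + 3\right) e^{- \frac{85 \left|{\omega}\right|}{12}}}{24167}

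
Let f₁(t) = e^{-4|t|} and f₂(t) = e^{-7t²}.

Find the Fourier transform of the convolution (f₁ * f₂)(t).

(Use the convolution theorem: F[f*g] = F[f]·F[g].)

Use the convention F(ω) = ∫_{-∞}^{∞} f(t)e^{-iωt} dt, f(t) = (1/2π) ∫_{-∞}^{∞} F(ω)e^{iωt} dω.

F[f₁*f₂](ω) = \frac{8 \sqrt{7} \sqrt{\pi} e^{- \frac{\omega^{2}}{28}}}{7 \left(\omega^{2} + 16\right)}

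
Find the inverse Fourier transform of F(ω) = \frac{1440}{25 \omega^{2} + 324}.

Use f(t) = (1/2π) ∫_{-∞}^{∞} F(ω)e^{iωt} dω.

f(t) = 8 e^{- \frac{18 \left|{t}\right|}{5}}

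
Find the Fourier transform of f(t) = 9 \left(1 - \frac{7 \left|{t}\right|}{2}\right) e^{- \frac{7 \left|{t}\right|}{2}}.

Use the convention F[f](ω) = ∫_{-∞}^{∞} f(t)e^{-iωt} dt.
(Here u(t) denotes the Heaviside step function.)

F(ω) = \frac{2016 \omega^{2}}{\left(4 \omega^{2} + 49\right)^{2}}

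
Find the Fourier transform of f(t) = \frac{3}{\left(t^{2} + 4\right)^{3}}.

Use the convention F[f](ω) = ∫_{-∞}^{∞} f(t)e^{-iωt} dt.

F(ω) = \frac{3 \pi \left(4 \omega^{2} + 6 \left|{\omega}\right| + 3\right) e^{- 2 \left|{\omega}\right|}}{256}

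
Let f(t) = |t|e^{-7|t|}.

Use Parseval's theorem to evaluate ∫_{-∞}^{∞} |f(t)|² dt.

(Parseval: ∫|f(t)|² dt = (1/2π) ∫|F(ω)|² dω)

∫|f(t)|² dt = \frac{1}{686}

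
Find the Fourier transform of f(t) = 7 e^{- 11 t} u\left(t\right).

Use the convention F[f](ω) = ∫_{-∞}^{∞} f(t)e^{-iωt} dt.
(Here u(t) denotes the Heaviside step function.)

F(ω) = \frac{7}{i \omega + 11}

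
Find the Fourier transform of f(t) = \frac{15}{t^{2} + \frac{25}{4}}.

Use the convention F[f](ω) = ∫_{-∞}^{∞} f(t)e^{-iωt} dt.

F(ω) = 6 \pi e^{- \frac{5 \left|{\omega}\right|}{2}}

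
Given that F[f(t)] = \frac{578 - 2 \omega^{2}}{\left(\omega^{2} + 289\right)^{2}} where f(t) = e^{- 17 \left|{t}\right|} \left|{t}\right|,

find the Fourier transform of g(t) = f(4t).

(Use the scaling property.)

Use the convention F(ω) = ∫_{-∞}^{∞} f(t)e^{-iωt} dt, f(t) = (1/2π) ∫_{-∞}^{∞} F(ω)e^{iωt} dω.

F[g](ω) = \frac{8 \left(4624 - \omega^{2}\right)}{\left(\omega^{2} + 4624\right)^{2}}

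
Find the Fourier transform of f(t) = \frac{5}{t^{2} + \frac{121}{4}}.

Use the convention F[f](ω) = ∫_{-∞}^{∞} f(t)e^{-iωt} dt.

F(ω) = \frac{10 \pi e^{- \frac{11 \left|{\omega}\right|}{2}}}{11}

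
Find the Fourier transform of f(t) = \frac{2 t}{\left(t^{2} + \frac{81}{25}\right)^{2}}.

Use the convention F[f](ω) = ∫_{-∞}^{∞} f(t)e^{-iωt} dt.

F(ω) = - \frac{5 i \pi \omega e^{- \frac{9 \left|{\omega}\right|}{5}}}{9}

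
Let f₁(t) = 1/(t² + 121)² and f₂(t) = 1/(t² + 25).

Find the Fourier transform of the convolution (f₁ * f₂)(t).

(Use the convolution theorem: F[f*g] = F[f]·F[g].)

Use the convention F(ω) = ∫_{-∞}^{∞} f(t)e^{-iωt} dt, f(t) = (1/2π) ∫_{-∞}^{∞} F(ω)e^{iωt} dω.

F[f₁*f₂](ω) = \frac{\pi^{2} \left(11 \left|{\omega}\right| + 1\right) e^{- 16 \left|{\omega}\right|}}{13310}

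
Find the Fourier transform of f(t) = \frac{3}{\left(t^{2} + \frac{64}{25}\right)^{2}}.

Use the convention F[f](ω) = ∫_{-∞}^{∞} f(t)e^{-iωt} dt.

F(ω) = \frac{75 \pi \left(8 \left|{\omega}\right| + 5\right) e^{- \frac{8 \left|{\omega}\right|}{5}}}{1024}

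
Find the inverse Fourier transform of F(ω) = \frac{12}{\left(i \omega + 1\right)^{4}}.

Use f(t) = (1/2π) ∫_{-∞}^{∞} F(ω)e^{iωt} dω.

f(t) = 2 t^{3} e^{- t} u\left(t\right)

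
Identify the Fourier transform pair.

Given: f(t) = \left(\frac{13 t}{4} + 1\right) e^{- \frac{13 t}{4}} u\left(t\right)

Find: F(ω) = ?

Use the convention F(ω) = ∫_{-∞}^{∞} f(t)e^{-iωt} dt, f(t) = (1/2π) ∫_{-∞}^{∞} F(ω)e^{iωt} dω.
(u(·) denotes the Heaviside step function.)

F(ω) = \frac{8 \left(- 2 i \omega - 13\right)}{16 \omega^{2} - 104 i \omega - 169}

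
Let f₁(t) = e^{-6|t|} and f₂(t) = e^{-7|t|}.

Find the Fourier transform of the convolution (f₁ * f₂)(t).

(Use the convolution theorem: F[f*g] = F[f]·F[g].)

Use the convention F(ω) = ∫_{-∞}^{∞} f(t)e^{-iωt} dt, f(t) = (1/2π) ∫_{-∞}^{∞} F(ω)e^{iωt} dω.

F[f₁*f₂](ω) = \frac{168}{\left(\omega^{2} + 36\right) \left(\omega^{2} + 49\right)}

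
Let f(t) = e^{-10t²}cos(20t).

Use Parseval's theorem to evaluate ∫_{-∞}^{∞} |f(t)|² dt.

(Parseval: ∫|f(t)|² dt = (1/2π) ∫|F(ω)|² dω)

∫|f(t)|² dt = \frac{\sqrt{5} \sqrt{\pi} \left(1 + e^{20}\right)}{20 e^{20}}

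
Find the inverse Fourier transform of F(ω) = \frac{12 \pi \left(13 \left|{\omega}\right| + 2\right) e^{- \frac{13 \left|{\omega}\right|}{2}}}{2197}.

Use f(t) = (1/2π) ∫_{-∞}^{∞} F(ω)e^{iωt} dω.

f(t) = \frac{6}{\left(t^{2} + \frac{169}{4}\right)^{2}}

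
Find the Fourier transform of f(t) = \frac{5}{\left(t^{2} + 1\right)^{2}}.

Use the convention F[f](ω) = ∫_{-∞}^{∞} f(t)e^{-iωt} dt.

F(ω) = \frac{5 \pi \left(\left|{\omega}\right| + 1\right) e^{- \left|{\omega}\right|}}{2}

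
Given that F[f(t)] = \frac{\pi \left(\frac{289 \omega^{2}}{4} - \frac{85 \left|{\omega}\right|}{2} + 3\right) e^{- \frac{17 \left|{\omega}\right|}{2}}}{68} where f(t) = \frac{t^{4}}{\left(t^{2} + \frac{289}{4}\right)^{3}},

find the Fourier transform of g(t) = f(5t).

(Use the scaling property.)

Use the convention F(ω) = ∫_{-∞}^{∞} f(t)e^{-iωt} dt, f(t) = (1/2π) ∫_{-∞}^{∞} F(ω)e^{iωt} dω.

F[g](ω) = \frac{\pi \left(289 \omega^{2} - 850 \left|{\omega}\right| + 300\right) e^{- \frac{17 \left|{\omega}\right|}{10}}}{34000}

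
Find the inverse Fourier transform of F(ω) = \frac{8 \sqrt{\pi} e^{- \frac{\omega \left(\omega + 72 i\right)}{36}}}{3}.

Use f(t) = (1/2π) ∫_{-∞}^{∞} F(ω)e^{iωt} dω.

f(t) = 8 e^{- 9 \left(t - 2\right)^{2}}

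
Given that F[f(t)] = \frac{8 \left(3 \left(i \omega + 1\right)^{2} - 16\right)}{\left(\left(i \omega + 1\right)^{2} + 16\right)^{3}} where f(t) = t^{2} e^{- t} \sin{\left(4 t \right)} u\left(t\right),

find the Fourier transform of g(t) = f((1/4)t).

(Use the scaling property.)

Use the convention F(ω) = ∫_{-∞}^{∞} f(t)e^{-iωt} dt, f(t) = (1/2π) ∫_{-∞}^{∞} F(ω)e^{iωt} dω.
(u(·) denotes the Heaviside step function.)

F[g](ω) = \frac{32 \left(3 \left(4 i \omega + 1\right)^{2} - 16\right)}{\left(\left(4 i \omega + 1\right)^{2} + 16\right)^{3}}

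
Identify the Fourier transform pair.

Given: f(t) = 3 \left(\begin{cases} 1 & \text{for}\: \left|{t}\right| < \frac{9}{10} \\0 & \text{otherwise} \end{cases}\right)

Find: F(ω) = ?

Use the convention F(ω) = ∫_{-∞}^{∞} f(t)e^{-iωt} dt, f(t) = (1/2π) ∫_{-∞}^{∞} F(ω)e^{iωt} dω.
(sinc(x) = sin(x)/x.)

F(ω) = \frac{27 \operatorname{sinc}{\left(\frac{9 \omega}{10} \right)}}{5}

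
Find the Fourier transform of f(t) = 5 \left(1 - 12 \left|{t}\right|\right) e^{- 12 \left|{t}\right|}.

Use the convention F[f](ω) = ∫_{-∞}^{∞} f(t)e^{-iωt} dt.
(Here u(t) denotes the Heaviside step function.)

F(ω) = \frac{240 \omega^{2}}{\left(\omega^{2} + 144\right)^{2}}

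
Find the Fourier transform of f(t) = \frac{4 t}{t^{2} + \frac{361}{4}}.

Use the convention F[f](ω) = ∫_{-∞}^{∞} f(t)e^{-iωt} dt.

F(ω) = - 4 i \pi e^{- \frac{19 \left|{\omega}\right|}{2}} \operatorname{sign}{\left(\omega \right)}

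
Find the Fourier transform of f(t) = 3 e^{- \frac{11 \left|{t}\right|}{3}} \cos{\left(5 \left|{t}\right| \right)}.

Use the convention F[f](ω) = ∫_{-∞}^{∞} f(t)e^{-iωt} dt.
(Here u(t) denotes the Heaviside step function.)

F(ω) = \frac{198 \left(9 \omega^{2} + 346\right)}{81 \omega^{4} - 1872 \omega^{2} + 119716}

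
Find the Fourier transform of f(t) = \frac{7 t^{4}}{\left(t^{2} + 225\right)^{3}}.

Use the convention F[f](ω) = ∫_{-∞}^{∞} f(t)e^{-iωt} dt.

F(ω) = \frac{7 \pi \left(75 \omega^{2} - 25 \left|{\omega}\right| + 1\right) e^{- 15 \left|{\omega}\right|}}{40}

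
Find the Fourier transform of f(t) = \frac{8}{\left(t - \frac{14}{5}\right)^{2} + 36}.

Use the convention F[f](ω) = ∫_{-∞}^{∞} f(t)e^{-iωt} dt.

F(ω) = \frac{4 \pi e^{- \frac{14 i \omega}{5} - 6 \left|{\omega}\right|}}{3}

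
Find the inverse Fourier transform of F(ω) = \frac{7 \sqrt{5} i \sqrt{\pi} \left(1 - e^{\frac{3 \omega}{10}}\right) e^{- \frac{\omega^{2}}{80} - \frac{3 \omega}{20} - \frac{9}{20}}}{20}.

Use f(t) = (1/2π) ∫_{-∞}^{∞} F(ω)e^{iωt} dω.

f(t) = 7 e^{- 20 t^{2}} \sin{\left(6 t \right)}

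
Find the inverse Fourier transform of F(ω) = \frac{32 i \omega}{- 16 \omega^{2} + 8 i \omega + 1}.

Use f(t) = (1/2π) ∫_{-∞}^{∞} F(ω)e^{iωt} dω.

f(t) = 2 \left(1 - \frac{t}{4}\right) e^{- \frac{t}{4}} u\left(t\right)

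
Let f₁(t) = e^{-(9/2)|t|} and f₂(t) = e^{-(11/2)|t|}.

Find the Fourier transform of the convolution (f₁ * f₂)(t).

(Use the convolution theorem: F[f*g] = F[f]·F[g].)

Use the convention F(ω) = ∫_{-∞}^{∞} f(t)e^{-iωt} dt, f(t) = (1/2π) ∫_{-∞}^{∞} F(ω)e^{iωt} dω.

F[f₁*f₂](ω) = \frac{1584}{16 \omega^{4} + 808 \omega^{2} + 9801}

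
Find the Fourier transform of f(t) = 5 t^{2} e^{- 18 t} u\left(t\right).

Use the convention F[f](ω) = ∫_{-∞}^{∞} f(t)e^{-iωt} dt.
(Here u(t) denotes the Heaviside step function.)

F(ω) = \frac{10}{\left(i \omega + 18\right)^{3}}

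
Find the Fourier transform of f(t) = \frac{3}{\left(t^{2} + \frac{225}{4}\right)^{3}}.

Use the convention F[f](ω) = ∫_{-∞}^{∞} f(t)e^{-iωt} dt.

F(ω) = \frac{\pi \left(75 \omega^{2} + 30 \left|{\omega}\right| + 4\right) e^{- \frac{15 \left|{\omega}\right|}{2}}}{84375}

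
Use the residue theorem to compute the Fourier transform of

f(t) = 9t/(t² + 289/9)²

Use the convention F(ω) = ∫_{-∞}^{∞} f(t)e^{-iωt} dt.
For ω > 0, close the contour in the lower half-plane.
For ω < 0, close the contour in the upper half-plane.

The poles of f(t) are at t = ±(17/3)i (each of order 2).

Let g(z) = f(z)e^{-iωz}; for large |z| the factor e^{-iωz} decays in the lower half-plane when ω > 0 and in the upper half-plane when ω < 0.

Case ω > 0 (lower half-plane, clockwise contour ⇒ F(ω) = -2πi·ΣRes):
  Res_{z = - \frac{17 i}{3}} g(z) = \frac{27 \omega e^{- \frac{17 \omega}{3}}}{68} (pole of order 2)
  F(ω) = -2πi·ΣRes = - \frac{27 i \pi \omega e^{- \frac{17 \omega}{3}}}{34}

Case ω < 0 (upper half-plane, counterclockwise contour ⇒ F(ω) = +2πi·ΣRes):
  Res_{z = \frac{17 i}{3}} g(z) = - \frac{27 \omega e^{\frac{17 \omega}{3}}}{68} (pole of order 2)
  F(ω) = 2πi·ΣRes = - \frac{27 i \pi \omega e^{\frac{17 \omega}{3}}}{34}

Both cases combine into a single formula in |ω|:

F(ω) = - \frac{27 i \pi \omega e^{- \frac{17 \left|{\omega}\right|}{3}}}{34}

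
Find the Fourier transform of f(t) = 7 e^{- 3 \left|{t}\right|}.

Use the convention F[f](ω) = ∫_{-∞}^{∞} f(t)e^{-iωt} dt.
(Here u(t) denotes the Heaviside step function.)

F(ω) = \frac{42}{\omega^{2} + 9}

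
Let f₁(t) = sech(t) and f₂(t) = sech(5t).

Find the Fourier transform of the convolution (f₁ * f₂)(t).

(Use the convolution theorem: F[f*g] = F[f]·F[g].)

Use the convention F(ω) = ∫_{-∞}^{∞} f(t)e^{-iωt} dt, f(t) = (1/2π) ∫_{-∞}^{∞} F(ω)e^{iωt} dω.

F[f₁*f₂](ω) = \frac{\pi^{2}}{5 \cosh{\left(\frac{\pi \omega}{10} \right)} \cosh{\left(\frac{\pi \omega}{2} \right)}}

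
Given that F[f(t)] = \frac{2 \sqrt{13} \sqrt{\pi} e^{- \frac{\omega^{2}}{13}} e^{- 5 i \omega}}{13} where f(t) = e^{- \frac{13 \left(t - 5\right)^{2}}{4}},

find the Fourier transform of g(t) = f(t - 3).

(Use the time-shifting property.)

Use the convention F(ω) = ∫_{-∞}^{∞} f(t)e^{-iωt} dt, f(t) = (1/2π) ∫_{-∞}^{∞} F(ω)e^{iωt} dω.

F[g](ω) = \frac{2 \sqrt{13} \sqrt{\pi} e^{- \frac{\omega \left(\omega + 104 i\right)}{13}}}{13}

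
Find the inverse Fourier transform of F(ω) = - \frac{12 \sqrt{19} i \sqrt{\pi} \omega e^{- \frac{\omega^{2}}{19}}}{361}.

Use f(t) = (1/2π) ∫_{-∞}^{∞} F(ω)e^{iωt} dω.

f(t) = 3 t e^{- \frac{19 t^{2}}{4}}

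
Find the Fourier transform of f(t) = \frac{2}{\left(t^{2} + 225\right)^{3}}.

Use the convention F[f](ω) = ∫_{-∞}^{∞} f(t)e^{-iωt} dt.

F(ω) = \frac{\pi \left(75 \omega^{2} + 15 \left|{\omega}\right| + 1\right) e^{- 15 \left|{\omega}\right|}}{1012500}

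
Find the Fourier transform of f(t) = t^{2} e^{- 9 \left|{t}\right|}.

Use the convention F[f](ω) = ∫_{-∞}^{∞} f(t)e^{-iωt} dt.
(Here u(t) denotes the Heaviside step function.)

F(ω) = \frac{108 \left(27 - \omega^{2}\right)}{\left(\omega^{2} + 81\right)^{3}}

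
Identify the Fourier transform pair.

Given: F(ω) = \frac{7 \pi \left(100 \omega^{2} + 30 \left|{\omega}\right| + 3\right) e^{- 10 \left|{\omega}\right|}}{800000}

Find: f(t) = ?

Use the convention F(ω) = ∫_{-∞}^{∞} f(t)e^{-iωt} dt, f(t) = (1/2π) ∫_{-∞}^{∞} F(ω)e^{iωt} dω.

f(t) = \frac{7}{\left(t^{2} + 100\right)^{3}}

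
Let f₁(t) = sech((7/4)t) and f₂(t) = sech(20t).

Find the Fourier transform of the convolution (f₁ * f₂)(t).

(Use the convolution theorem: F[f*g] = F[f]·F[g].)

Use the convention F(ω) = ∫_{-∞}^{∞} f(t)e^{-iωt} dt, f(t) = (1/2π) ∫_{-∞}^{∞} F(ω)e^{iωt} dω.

F[f₁*f₂](ω) = \frac{\pi^{2}}{35 \cosh{\left(\frac{\pi \omega}{40} \right)} \cosh{\left(\frac{2 \pi \omega}{7} \right)}}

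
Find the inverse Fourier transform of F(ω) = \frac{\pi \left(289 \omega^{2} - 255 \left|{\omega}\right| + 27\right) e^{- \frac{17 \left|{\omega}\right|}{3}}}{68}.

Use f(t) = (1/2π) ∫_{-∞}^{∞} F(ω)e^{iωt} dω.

f(t) = \frac{6 t^{4}}{\left(t^{2} + \frac{289}{9}\right)^{3}}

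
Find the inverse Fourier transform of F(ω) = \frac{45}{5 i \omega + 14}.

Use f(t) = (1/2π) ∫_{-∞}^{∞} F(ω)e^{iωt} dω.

f(t) = 9 e^{- \frac{14 t}{5}} u\left(t\right)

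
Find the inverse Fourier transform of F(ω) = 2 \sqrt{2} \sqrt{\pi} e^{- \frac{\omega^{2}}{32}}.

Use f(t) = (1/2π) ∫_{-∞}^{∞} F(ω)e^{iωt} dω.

f(t) = 8 e^{- 8 t^{2}}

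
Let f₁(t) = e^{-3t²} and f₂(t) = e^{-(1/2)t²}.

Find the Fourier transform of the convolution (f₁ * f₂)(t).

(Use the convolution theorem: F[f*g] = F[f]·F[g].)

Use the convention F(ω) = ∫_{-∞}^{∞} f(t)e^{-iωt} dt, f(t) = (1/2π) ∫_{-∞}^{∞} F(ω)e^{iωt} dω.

F[f₁*f₂](ω) = \frac{\sqrt{6} \pi e^{- \frac{7 \omega^{2}}{12}}}{3}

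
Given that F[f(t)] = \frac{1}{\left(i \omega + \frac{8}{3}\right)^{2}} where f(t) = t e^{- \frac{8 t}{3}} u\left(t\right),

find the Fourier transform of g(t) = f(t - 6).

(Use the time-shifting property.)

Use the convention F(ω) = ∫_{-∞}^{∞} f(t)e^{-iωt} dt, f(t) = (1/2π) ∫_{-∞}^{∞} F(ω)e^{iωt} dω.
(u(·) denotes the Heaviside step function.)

F[g](ω) = \frac{9 e^{- 6 i \omega}}{\left(3 i \omega + 8\right)^{2}}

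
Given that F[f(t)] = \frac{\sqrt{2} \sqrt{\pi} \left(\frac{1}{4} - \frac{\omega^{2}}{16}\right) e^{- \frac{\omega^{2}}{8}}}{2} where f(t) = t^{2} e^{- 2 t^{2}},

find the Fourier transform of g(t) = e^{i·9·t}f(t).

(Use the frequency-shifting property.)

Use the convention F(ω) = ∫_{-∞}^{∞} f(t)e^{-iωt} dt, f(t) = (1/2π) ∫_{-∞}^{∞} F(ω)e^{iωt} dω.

F[g](ω) = \frac{\sqrt{2} \sqrt{\pi} \left(4 - \left(\omega - 9\right)^{2}\right) e^{- \frac{\left(\omega - 9\right)^{2}}{8}}}{32}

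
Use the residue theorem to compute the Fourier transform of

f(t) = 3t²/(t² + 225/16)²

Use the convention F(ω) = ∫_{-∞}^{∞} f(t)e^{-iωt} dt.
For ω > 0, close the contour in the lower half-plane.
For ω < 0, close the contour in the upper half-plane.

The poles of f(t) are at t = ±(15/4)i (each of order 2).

Let g(z) = f(z)e^{-iωz}; for large |z| the factor e^{-iωz} decays in the lower half-plane when ω > 0 and in the upper half-plane when ω < 0.

Case ω > 0 (lower half-plane, clockwise contour ⇒ F(ω) = -2πi·ΣRes):
  Res_{z = - \frac{15 i}{4}} g(z) = \frac{i \left(4 - 15 \omega\right) e^{- \frac{15 \omega}{4}}}{20} (pole of order 2)
  F(ω) = -2πi·ΣRes = \frac{\pi \left(4 - 15 \omega\right) e^{- \frac{15 \omega}{4}}}{10}

Case ω < 0 (upper half-plane, counterclockwise contour ⇒ F(ω) = +2πi·ΣRes):
  Res_{z = \frac{15 i}{4}} g(z) = \frac{i \left(- 15 \omega - 4\right) e^{\frac{15 \omega}{4}}}{20} (pole of order 2)
  F(ω) = 2πi·ΣRes = \frac{\pi \left(15 \omega + 4\right) e^{\frac{15 \omega}{4}}}{10}

Both cases combine into a single formula in |ω|:

F(ω) = \frac{\pi \left(4 - 15 \left|{\omega}\right|\right) e^{- \frac{15 \left|{\omega}\right|}{4}}}{10}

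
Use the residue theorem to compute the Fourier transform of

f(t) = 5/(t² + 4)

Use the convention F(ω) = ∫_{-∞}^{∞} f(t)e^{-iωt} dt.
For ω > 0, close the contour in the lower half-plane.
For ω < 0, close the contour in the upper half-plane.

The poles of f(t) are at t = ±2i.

Let g(z) = f(z)e^{-iωz}; for large |z| the factor e^{-iωz} decays in the lower half-plane when ω > 0 and in the upper half-plane when ω < 0.

Case ω > 0 (lower half-plane, clockwise contour ⇒ F(ω) = -2πi·ΣRes):
  Res_{z = - 2 i} g(z) = \frac{5 i e^{- 2 \omega}}{4}
  F(ω) = -2πi·ΣRes = \frac{5 \pi e^{- 2 \omega}}{2}

Case ω < 0 (upper half-plane, counterclockwise contour ⇒ F(ω) = +2πi·ΣRes):
  Res_{z = 2 i} g(z) = - \frac{5 i e^{2 \omega}}{4}
  F(ω) = 2πi·ΣRes = \frac{5 \pi e^{2 \omega}}{2}

Both cases combine into a single formula in |ω|:

F(ω) = \frac{5 \pi e^{- 2 \left|{\omega}\right|}}{2}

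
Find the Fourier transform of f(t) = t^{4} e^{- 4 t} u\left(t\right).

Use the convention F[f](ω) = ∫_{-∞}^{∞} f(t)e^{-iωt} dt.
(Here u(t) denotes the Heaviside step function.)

F(ω) = \frac{24}{\left(i \omega + 4\right)^{5}}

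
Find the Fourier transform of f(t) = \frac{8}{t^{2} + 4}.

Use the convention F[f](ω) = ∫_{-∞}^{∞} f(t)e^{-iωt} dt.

F(ω) = 4 \pi e^{- 2 \left|{\omega}\right|}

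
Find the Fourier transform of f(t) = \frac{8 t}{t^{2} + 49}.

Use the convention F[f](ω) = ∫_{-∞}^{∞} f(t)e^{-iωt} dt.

F(ω) = - 8 i \pi e^{- 7 \left|{\omega}\right|} \operatorname{sign}{\left(\omega \right)}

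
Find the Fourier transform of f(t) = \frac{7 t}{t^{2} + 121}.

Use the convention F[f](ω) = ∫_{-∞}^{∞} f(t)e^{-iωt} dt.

F(ω) = - 7 i \pi e^{- 11 \left|{\omega}\right|} \operatorname{sign}{\left(\omega \right)}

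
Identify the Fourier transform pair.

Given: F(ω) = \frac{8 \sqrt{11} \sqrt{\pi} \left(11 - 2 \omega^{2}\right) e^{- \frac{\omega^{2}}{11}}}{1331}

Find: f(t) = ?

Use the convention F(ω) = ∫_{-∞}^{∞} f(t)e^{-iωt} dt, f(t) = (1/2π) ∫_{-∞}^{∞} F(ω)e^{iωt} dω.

f(t) = 2 t^{2} e^{- \frac{11 t^{2}}{4}}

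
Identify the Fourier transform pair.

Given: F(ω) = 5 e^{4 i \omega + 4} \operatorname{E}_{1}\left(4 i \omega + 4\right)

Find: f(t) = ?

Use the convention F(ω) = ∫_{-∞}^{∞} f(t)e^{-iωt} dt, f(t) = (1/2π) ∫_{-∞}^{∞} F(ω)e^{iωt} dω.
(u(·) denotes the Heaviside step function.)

f(t) = \frac{5 e^{- t} u\left(t\right)}{t + 4}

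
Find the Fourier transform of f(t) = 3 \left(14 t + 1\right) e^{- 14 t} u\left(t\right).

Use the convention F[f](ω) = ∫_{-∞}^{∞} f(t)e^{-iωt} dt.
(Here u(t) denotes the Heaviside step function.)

F(ω) = \frac{3 \left(- i \omega - 28\right)}{\omega^{2} - 28 i \omega - 196}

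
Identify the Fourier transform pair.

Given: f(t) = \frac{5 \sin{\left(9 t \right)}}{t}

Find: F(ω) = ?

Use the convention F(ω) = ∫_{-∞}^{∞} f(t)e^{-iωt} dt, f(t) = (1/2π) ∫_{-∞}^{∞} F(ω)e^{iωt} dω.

F(ω) = \begin{cases} 5 \pi & \text{for}\: \omega > -9 \wedge \omega < 9 \\0 & \text{otherwise} \end{cases}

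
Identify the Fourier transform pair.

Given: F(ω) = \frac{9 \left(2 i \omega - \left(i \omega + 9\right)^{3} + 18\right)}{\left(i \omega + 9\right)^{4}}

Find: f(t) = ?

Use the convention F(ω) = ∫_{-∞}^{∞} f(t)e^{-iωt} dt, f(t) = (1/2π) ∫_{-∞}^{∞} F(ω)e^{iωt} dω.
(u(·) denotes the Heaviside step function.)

f(t) = 9 \left(t^{2} - 1\right) e^{- 9 t} u\left(t\right)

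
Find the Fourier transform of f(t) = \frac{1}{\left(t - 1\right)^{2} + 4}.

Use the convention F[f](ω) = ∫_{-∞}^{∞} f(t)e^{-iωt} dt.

F(ω) = \frac{\pi e^{- i \omega - 2 \left|{\omega}\right|}}{2}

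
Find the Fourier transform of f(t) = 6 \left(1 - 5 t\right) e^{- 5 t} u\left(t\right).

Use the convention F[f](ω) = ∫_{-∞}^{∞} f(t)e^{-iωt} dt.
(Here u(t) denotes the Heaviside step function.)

F(ω) = \frac{6 i \omega}{- \omega^{2} + 10 i \omega + 25}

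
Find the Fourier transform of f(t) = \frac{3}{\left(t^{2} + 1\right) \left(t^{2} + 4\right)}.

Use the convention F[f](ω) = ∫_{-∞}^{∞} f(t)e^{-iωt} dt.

F(ω) = \pi e^{- \left|{\omega}\right|} - \frac{\pi e^{- 2 \left|{\omega}\right|}}{2}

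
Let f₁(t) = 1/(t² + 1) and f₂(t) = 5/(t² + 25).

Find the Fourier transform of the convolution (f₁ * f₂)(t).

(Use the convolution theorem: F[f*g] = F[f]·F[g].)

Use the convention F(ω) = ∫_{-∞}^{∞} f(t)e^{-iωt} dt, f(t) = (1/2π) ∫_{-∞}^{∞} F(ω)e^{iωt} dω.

F[f₁*f₂](ω) = \pi^{2} e^{- 6 \left|{\omega}\right|}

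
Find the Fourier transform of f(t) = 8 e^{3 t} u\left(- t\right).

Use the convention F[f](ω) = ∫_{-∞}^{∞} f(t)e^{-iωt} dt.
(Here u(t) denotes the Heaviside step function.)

F(ω) = - \frac{8}{i \omega - 3}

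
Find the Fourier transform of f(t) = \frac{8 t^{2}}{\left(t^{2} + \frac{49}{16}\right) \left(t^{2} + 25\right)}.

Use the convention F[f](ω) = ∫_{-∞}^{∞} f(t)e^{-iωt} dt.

F(ω) = \frac{640 \pi e^{- 5 \left|{\omega}\right|}}{351} - \frac{224 \pi e^{- \frac{7 \left|{\omega}\right|}{4}}}{351}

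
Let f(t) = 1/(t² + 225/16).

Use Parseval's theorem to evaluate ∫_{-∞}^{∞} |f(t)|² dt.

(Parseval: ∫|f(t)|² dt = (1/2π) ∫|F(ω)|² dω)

∫|f(t)|² dt = \frac{32 \pi}{3375}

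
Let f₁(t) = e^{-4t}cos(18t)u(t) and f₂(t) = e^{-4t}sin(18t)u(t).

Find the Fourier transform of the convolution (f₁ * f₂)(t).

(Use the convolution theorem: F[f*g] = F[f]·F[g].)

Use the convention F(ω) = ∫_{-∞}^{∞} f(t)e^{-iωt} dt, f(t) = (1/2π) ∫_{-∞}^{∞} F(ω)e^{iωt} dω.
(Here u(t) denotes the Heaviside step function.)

F[f₁*f₂](ω) = \frac{18 \left(i \omega + 4\right)}{\left(\left(i \omega + 4\right)^{2} + 324\right)^{2}}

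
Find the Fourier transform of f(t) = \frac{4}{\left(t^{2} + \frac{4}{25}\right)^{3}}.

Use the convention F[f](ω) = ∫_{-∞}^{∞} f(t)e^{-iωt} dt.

F(ω) = \frac{125 \pi \left(4 \omega^{2} + 30 \left|{\omega}\right| + 75\right) e^{- \frac{2 \left|{\omega}\right|}{5}}}{64}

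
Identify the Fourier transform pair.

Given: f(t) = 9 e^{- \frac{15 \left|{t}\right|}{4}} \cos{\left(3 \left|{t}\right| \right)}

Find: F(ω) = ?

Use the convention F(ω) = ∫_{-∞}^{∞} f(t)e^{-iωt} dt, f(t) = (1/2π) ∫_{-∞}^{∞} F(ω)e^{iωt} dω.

F(ω) = \frac{1080 \left(16 \omega^{2} + 369\right)}{256 \omega^{4} + 2592 \omega^{2} + 136161}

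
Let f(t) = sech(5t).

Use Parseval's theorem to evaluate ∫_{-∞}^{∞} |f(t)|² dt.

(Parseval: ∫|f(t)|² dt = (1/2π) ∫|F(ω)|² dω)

∫|f(t)|² dt = \frac{2}{5}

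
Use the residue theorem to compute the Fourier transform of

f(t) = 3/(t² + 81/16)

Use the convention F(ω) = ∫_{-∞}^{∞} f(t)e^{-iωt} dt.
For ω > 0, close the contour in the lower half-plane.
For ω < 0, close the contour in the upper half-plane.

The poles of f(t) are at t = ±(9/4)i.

Let g(z) = f(z)e^{-iωz}; for large |z| the factor e^{-iωz} decays in the lower half-plane when ω > 0 and in the upper half-plane when ω < 0.

Case ω > 0 (lower half-plane, clockwise contour ⇒ F(ω) = -2πi·ΣRes):
  Res_{z = - \frac{9 i}{4}} g(z) = \frac{2 i e^{- \frac{9 \omega}{4}}}{3}
  F(ω) = -2πi·ΣRes = \frac{4 \pi e^{- \frac{9 \omega}{4}}}{3}

Case ω < 0 (upper half-plane, counterclockwise contour ⇒ F(ω) = +2πi·ΣRes):
  Res_{z = \frac{9 i}{4}} g(z) = - \frac{2 i e^{\frac{9 \omega}{4}}}{3}
  F(ω) = 2πi·ΣRes = \frac{4 \pi e^{\frac{9 \omega}{4}}}{3}

Both cases combine into a single formula in |ω|:

F(ω) = \frac{4 \pi e^{- \frac{9 \left|{\omega}\right|}{4}}}{3}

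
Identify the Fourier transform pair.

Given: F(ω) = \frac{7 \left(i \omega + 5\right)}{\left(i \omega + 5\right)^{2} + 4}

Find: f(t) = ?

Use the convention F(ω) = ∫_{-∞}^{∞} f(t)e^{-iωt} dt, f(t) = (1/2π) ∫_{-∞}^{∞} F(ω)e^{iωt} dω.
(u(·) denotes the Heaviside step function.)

f(t) = 7 e^{- 5 t} \cos{\left(2 t \right)} u\left(t\right)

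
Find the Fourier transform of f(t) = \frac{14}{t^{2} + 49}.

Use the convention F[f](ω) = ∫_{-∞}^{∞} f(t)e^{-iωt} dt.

F(ω) = 2 \pi e^{- 7 \left|{\omega}\right|}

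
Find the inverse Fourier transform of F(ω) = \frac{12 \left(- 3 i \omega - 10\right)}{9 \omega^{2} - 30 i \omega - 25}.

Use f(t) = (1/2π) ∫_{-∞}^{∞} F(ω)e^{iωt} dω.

f(t) = 4 \left(\frac{5 t}{3} + 1\right) e^{- \frac{5 t}{3}} u\left(t\right)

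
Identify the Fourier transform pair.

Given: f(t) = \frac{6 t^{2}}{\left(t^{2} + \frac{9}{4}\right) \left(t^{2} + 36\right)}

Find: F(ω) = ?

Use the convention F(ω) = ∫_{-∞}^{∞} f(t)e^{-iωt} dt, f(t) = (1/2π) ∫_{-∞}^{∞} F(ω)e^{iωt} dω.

F(ω) = \frac{16 \pi e^{- 6 \left|{\omega}\right|}}{15} - \frac{4 \pi e^{- \frac{3 \left|{\omega}\right|}{2}}}{15}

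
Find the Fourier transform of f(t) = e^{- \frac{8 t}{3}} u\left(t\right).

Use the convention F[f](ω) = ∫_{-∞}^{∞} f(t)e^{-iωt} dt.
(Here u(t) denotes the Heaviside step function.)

F(ω) = \frac{3}{3 i \omega + 8}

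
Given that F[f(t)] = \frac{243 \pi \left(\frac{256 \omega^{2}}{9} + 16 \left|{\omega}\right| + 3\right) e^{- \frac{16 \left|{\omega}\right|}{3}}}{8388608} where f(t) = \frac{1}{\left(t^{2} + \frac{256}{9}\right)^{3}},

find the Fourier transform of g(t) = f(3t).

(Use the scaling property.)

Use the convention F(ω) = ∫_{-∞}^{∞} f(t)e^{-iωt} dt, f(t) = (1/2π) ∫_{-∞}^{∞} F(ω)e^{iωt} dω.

F[g](ω) = \frac{\pi \left(256 \omega^{2} + 432 \left|{\omega}\right| + 243\right) e^{- \frac{16 \left|{\omega}\right|}{9}}}{8388608}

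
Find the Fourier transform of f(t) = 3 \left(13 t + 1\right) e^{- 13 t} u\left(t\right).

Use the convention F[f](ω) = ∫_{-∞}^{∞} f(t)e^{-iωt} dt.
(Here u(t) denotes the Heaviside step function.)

F(ω) = \frac{3 \left(- i \omega - 26\right)}{\omega^{2} - 26 i \omega - 169}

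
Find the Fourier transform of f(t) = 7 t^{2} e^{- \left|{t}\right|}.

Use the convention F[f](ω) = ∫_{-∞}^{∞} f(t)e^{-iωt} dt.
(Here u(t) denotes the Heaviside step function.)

F(ω) = \frac{28 \left(1 - 3 \omega^{2}\right)}{\left(\omega^{2} + 1\right)^{3}}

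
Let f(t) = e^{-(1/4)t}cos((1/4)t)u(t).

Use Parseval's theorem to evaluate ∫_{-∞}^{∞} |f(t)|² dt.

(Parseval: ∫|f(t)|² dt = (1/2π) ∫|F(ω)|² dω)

∫|f(t)|² dt = \frac{3}{2}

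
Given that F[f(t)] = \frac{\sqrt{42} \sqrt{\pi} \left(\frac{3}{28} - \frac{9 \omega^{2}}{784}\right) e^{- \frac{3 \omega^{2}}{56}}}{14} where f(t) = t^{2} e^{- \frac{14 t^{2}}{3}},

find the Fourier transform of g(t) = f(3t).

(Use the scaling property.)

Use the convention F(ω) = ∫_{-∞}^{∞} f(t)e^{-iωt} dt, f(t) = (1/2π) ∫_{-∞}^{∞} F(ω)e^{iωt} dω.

F[g](ω) = \frac{\sqrt{42} \sqrt{\pi} \left(84 - \omega^{2}\right) e^{- \frac{\omega^{2}}{168}}}{32928}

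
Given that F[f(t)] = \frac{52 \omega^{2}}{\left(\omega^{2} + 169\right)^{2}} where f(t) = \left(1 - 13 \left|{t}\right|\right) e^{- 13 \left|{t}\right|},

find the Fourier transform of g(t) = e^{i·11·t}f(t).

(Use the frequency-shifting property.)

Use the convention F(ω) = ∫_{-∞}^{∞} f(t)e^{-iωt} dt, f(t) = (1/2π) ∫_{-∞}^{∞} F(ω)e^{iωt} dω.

F[g](ω) = \frac{52 \left(\omega - 11\right)^{2}}{\left(\left(\omega - 11\right)^{2} + 169\right)^{2}}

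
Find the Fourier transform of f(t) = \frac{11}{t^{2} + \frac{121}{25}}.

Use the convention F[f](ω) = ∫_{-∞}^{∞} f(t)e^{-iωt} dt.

F(ω) = 5 \pi e^{- \frac{11 \left|{\omega}\right|}{5}}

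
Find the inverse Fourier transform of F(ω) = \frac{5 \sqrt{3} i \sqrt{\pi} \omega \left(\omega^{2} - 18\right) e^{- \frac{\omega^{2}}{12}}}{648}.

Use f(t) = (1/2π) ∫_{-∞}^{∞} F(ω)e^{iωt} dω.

f(t) = 5 t^{3} e^{- 3 t^{2}}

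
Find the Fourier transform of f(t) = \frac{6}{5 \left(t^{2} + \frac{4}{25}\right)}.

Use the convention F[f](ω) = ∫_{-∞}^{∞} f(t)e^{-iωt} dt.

F(ω) = 3 \pi e^{- \frac{2 \left|{\omega}\right|}{5}}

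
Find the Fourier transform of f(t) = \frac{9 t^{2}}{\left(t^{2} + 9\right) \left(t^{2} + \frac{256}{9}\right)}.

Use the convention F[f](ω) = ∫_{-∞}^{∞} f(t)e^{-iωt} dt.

F(ω) = - \frac{243 \pi e^{- 3 \left|{\omega}\right|}}{175} + \frac{432 \pi e^{- \frac{16 \left|{\omega}\right|}{3}}}{175}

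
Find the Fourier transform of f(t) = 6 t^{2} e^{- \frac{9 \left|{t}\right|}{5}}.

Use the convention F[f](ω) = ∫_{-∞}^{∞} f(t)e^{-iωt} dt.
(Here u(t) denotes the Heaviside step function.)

F(ω) = \frac{81000 \left(27 - 25 \omega^{2}\right)}{\left(25 \omega^{2} + 81\right)^{3}}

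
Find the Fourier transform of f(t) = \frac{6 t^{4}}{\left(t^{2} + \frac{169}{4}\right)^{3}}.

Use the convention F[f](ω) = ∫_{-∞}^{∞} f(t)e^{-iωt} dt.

F(ω) = \frac{3 \pi \left(169 \omega^{2} - 130 \left|{\omega}\right| + 12\right) e^{- \frac{13 \left|{\omega}\right|}{2}}}{104}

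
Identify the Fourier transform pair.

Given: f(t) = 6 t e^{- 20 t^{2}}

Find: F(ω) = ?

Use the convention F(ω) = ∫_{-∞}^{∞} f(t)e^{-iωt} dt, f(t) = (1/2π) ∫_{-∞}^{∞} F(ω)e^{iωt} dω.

F(ω) = - \frac{3 \sqrt{5} i \sqrt{\pi} \omega e^{- \frac{\omega^{2}}{80}}}{200}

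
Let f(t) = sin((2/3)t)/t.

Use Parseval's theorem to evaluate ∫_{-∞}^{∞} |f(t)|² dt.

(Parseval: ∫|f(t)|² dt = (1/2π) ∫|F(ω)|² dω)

∫|f(t)|² dt = \frac{2 \pi}{3}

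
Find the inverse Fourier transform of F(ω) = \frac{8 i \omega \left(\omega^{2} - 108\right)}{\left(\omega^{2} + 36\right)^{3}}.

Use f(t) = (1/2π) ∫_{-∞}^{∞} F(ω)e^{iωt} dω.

f(t) = 2 t e^{- 6 \left|{t}\right|} \left|{t}\right|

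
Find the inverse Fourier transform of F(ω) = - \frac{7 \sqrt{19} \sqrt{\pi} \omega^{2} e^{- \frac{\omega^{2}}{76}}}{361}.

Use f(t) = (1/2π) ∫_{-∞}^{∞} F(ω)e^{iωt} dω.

f(t) = 7 \left(76 t^{2} - 2\right) e^{- 19 t^{2}}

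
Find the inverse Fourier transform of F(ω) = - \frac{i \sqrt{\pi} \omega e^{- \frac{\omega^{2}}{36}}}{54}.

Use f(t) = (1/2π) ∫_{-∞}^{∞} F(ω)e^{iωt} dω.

f(t) = t e^{- 9 t^{2}}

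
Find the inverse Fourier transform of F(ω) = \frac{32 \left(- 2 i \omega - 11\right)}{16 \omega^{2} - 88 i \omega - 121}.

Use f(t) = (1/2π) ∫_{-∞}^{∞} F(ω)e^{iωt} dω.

f(t) = 4 \left(\frac{11 t}{4} + 1\right) e^{- \frac{11 t}{4}} u\left(t\right)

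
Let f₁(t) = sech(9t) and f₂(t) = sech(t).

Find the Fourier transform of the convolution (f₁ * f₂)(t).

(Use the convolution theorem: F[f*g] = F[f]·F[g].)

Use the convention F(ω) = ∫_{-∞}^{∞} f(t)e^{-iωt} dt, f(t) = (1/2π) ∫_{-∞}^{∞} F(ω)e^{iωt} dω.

F[f₁*f₂](ω) = \frac{\pi^{2}}{9 \cosh{\left(\frac{\pi \omega}{18} \right)} \cosh{\left(\frac{\pi \omega}{2} \right)}}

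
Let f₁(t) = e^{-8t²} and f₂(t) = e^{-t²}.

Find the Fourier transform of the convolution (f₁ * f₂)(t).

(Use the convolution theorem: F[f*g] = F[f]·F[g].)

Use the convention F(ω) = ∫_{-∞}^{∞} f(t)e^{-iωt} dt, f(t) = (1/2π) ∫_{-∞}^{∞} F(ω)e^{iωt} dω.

F[f₁*f₂](ω) = \frac{\sqrt{2} \pi e^{- \frac{9 \omega^{2}}{32}}}{4}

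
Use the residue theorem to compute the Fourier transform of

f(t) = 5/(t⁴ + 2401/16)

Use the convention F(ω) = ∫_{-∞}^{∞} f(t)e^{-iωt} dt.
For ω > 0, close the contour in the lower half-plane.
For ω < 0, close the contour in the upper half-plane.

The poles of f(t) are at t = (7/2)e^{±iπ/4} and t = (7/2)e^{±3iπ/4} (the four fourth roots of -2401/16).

Let g(z) = f(z)e^{-iωz}; for large |z| the factor e^{-iωz} decays in the lower half-plane when ω > 0 and in the upper half-plane when ω < 0.

Case ω > 0 (lower half-plane, clockwise contour ⇒ F(ω) = -2πi·ΣRes):
  Res_{z = - \frac{7 \sqrt{2}}{4} - \frac{7 \sqrt{2} i}{4}} g(z) = \frac{5 \sqrt{2} \left(1 + i\right) e^{\frac{7 \sqrt{2} \omega \left(-1 + i\right)}{4}}}{343}
  Res_{z = \frac{7 \sqrt{2}}{4} - \frac{7 \sqrt{2} i}{4}} g(z) = \frac{5 \sqrt{2} \left(-1 + i\right) e^{- \frac{7 \sqrt{2} \omega \left(1 + i\right)}{4}}}{343}
  F(ω) = -2πi·ΣRes = \frac{10 \sqrt{2} \pi \left(\left(1 - i\right) e^{\frac{7 \sqrt{2} i \omega}{2}} + 1 + i\right) e^{- \frac{7 \sqrt{2} \omega \left(1 + i\right)}{4}}}{343} = \frac{40 \pi e^{- \frac{7 \sqrt{2} \omega}{4}} \sin{\left(\frac{7 \sqrt{2} \omega}{4} + \frac{\pi}{4} \right)}}{343}

Case ω < 0 (upper half-plane, counterclockwise contour ⇒ F(ω) = +2πi·ΣRes):
  Res_{z = \frac{7 \sqrt{2}}{4} + \frac{7 \sqrt{2} i}{4}} g(z) = - \frac{5 \sqrt{2} \left(1 + i\right) e^{\frac{7 \sqrt{2} \omega \left(1 - i\right)}{4}}}{343}
  Res_{z = - \frac{7 \sqrt{2}}{4} + \frac{7 \sqrt{2} i}{4}} g(z) = \frac{5 \sqrt{2} \left(1 - i\right) e^{\frac{7 \sqrt{2} \omega \left(1 + i\right)}{4}}}{343}
  F(ω) = 2πi·ΣRes = - \frac{10 \sqrt{2} i \pi \left(\left(1 + i\right) e^{\frac{7 \sqrt{2} \omega \left(1 - i\right)}{4}} - \left(1 - i\right) e^{\frac{7 \sqrt{2} \omega \left(1 + i\right)}{4}}\right)}{343} = \frac{40 \pi e^{\frac{7 \sqrt{2} \omega}{4}} \cos{\left(\frac{7 \sqrt{2} \omega}{4} + \frac{\pi}{4} \right)}}{343}

Both cases combine into a single formula in |ω|:

F(ω) = \frac{40 \pi e^{- \frac{7 \sqrt{2} \left|{\omega}\right|}{4}} \sin{\left(\frac{7 \sqrt{2} \left|{\omega}\right|}{4} + \frac{\pi}{4} \right)}}{343}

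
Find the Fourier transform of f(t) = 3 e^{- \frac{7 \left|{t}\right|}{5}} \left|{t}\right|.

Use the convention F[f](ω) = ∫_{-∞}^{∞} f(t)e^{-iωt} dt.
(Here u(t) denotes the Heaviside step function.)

F(ω) = \frac{150 \left(49 - 25 \omega^{2}\right)}{\left(25 \omega^{2} + 49\right)^{2}}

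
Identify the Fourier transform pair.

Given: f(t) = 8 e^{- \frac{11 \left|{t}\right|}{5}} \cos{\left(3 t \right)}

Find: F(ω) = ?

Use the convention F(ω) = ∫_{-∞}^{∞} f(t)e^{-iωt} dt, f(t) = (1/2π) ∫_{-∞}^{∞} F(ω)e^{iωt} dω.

F(ω) = \frac{880 \left(25 \omega^{2} + 346\right)}{625 \omega^{4} - 5200 \omega^{2} + 119716}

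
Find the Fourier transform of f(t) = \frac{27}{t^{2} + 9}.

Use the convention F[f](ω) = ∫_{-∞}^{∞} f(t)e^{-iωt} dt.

F(ω) = 9 \pi e^{- 3 \left|{\omega}\right|}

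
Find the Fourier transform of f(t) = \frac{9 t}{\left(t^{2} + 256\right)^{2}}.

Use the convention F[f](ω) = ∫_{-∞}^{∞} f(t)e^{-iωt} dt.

F(ω) = - \frac{9 i \pi \omega e^{- 16 \left|{\omega}\right|}}{32}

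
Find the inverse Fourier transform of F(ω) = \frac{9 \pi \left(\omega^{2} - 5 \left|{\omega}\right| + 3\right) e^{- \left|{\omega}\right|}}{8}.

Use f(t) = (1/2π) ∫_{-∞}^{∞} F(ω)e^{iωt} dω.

f(t) = \frac{9 t^{4}}{\left(t^{2} + 1\right)^{3}}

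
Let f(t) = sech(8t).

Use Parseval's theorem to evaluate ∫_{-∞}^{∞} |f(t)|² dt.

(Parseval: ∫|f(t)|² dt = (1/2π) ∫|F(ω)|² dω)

∫|f(t)|² dt = \frac{1}{4}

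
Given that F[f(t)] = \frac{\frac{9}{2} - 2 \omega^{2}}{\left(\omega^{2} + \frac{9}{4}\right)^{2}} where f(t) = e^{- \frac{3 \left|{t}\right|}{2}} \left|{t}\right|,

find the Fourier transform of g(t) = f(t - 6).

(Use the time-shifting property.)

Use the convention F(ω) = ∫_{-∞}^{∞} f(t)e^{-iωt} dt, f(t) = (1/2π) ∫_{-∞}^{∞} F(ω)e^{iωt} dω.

F[g](ω) = \frac{8 \left(9 - 4 \omega^{2}\right) e^{- 6 i \omega}}{\left(4 \omega^{2} + 9\right)^{2}}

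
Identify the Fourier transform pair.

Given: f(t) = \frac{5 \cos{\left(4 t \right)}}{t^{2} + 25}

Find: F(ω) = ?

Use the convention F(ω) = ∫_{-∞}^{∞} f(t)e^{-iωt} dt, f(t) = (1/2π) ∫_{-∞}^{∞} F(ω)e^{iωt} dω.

F(ω) = \frac{\pi e^{- 5 \left|{\omega + 4}\right|}}{2} + \frac{\pi e^{- 5 \left|{\omega - 4}\right|}}{2}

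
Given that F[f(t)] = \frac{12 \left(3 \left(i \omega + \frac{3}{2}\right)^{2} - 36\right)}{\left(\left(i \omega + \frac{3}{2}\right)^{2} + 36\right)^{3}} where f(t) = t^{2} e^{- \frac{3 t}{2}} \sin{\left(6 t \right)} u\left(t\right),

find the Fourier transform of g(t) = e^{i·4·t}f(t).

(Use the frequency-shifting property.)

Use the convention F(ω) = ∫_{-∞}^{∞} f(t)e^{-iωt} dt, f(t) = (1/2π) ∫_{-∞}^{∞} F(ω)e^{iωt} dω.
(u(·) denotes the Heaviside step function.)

F[g](ω) = \frac{576 \left(\left(2 i \left(\omega - 4\right) + 3\right)^{2} - 48\right)}{\left(\left(2 i \left(\omega - 4\right) + 3\right)^{2} + 144\right)^{3}}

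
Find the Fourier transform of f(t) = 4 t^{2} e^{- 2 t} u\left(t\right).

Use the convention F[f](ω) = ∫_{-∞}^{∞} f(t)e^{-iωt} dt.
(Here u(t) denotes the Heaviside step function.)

F(ω) = \frac{8}{\left(i \omega + 2\right)^{3}}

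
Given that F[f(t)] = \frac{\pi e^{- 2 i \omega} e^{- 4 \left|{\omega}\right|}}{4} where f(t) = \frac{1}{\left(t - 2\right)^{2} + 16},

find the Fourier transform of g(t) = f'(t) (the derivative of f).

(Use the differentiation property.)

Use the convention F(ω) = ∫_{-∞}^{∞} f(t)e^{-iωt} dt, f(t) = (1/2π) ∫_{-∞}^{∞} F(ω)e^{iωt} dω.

F[g](ω) = \frac{i \pi \omega e^{- 2 i \omega - 4 \left|{\omega}\right|}}{4}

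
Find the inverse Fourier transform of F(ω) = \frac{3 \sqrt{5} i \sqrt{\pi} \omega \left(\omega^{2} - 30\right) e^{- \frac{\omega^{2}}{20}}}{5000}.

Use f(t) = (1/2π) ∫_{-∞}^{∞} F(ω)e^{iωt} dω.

f(t) = 3 t^{3} e^{- 5 t^{2}}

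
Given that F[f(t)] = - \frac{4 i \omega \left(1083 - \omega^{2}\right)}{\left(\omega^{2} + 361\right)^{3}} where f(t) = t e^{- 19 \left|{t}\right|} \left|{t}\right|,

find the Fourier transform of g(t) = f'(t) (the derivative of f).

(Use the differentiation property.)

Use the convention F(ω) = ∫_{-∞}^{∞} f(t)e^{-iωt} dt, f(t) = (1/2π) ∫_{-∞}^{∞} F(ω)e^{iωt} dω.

F[g](ω) = \frac{4 \omega^{2} \left(1083 - \omega^{2}\right)}{\left(\omega^{2} + 361\right)^{3}}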